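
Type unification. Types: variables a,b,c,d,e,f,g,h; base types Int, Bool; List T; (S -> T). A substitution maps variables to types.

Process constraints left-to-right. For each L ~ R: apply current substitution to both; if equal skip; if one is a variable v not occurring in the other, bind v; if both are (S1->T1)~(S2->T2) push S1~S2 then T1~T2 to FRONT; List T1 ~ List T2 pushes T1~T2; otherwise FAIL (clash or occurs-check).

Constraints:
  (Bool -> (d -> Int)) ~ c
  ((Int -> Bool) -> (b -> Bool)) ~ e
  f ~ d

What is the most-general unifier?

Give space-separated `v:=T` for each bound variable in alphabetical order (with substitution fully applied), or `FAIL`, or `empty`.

Answer: c:=(Bool -> (d -> Int)) e:=((Int -> Bool) -> (b -> Bool)) f:=d

Derivation:
step 1: unify (Bool -> (d -> Int)) ~ c  [subst: {-} | 2 pending]
  bind c := (Bool -> (d -> Int))
step 2: unify ((Int -> Bool) -> (b -> Bool)) ~ e  [subst: {c:=(Bool -> (d -> Int))} | 1 pending]
  bind e := ((Int -> Bool) -> (b -> Bool))
step 3: unify f ~ d  [subst: {c:=(Bool -> (d -> Int)), e:=((Int -> Bool) -> (b -> Bool))} | 0 pending]
  bind f := d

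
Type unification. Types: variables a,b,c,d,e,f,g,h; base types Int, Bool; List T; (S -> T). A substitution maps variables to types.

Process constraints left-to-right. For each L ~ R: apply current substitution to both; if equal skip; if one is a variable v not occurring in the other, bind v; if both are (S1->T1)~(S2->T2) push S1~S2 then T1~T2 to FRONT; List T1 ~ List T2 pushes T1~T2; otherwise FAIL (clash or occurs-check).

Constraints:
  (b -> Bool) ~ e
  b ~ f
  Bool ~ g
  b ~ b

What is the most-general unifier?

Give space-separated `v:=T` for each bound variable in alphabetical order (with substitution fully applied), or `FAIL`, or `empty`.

step 1: unify (b -> Bool) ~ e  [subst: {-} | 3 pending]
  bind e := (b -> Bool)
step 2: unify b ~ f  [subst: {e:=(b -> Bool)} | 2 pending]
  bind b := f
step 3: unify Bool ~ g  [subst: {e:=(b -> Bool), b:=f} | 1 pending]
  bind g := Bool
step 4: unify f ~ f  [subst: {e:=(b -> Bool), b:=f, g:=Bool} | 0 pending]
  -> identical, skip

Answer: b:=f e:=(f -> Bool) g:=Bool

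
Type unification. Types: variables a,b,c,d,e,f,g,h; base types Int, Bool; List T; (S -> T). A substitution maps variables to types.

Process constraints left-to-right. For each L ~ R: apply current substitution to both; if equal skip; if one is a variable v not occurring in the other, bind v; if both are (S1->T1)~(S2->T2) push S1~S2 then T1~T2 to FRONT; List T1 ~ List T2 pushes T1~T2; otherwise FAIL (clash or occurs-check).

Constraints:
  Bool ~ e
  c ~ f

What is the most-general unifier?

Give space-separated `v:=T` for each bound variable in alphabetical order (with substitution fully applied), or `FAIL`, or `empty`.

step 1: unify Bool ~ e  [subst: {-} | 1 pending]
  bind e := Bool
step 2: unify c ~ f  [subst: {e:=Bool} | 0 pending]
  bind c := f

Answer: c:=f e:=Bool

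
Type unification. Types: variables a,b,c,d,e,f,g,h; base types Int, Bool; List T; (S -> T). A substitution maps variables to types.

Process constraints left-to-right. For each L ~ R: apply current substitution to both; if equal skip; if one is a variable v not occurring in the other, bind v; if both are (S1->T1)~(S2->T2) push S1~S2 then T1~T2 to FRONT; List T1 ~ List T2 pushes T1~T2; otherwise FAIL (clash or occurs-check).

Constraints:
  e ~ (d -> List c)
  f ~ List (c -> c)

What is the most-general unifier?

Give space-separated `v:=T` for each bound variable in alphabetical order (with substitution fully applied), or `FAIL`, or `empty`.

Answer: e:=(d -> List c) f:=List (c -> c)

Derivation:
step 1: unify e ~ (d -> List c)  [subst: {-} | 1 pending]
  bind e := (d -> List c)
step 2: unify f ~ List (c -> c)  [subst: {e:=(d -> List c)} | 0 pending]
  bind f := List (c -> c)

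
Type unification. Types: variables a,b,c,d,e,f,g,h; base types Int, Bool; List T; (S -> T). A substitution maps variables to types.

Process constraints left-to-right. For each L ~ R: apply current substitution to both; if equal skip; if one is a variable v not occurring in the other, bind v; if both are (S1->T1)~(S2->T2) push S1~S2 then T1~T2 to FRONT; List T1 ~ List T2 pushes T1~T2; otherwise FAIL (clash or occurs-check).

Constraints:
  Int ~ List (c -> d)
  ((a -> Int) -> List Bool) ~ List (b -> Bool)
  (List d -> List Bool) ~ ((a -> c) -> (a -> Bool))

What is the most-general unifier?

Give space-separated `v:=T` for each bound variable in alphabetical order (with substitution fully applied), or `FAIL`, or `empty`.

step 1: unify Int ~ List (c -> d)  [subst: {-} | 2 pending]
  clash: Int vs List (c -> d)

Answer: FAIL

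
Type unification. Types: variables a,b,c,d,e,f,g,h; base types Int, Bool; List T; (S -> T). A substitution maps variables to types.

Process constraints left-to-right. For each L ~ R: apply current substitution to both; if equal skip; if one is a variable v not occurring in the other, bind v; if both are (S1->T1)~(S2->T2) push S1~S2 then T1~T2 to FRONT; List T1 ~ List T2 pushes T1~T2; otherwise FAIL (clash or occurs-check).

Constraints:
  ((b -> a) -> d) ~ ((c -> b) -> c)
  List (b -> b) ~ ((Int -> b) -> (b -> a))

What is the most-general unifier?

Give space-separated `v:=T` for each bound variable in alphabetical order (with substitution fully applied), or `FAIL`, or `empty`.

step 1: unify ((b -> a) -> d) ~ ((c -> b) -> c)  [subst: {-} | 1 pending]
  -> decompose arrow: push (b -> a)~(c -> b), d~c
step 2: unify (b -> a) ~ (c -> b)  [subst: {-} | 2 pending]
  -> decompose arrow: push b~c, a~b
step 3: unify b ~ c  [subst: {-} | 3 pending]
  bind b := c
step 4: unify a ~ c  [subst: {b:=c} | 2 pending]
  bind a := c
step 5: unify d ~ c  [subst: {b:=c, a:=c} | 1 pending]
  bind d := c
step 6: unify List (c -> c) ~ ((Int -> c) -> (c -> c))  [subst: {b:=c, a:=c, d:=c} | 0 pending]
  clash: List (c -> c) vs ((Int -> c) -> (c -> c))

Answer: FAIL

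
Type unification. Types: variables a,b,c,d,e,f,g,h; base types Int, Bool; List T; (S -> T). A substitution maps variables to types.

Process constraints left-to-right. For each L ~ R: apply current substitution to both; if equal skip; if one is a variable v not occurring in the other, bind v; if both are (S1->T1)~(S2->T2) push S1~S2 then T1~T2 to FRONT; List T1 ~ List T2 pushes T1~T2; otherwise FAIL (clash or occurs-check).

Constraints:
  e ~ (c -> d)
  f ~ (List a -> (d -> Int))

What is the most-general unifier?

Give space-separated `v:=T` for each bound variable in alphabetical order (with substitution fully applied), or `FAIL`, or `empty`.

step 1: unify e ~ (c -> d)  [subst: {-} | 1 pending]
  bind e := (c -> d)
step 2: unify f ~ (List a -> (d -> Int))  [subst: {e:=(c -> d)} | 0 pending]
  bind f := (List a -> (d -> Int))

Answer: e:=(c -> d) f:=(List a -> (d -> Int))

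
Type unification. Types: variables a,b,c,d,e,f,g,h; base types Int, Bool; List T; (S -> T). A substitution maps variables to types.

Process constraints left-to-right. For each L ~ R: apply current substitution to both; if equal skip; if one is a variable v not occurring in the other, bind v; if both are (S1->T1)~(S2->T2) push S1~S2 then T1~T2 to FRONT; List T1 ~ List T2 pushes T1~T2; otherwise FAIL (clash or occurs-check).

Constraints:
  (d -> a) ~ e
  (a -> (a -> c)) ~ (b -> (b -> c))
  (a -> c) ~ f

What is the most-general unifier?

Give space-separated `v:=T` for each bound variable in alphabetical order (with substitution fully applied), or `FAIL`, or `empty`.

step 1: unify (d -> a) ~ e  [subst: {-} | 2 pending]
  bind e := (d -> a)
step 2: unify (a -> (a -> c)) ~ (b -> (b -> c))  [subst: {e:=(d -> a)} | 1 pending]
  -> decompose arrow: push a~b, (a -> c)~(b -> c)
step 3: unify a ~ b  [subst: {e:=(d -> a)} | 2 pending]
  bind a := b
step 4: unify (b -> c) ~ (b -> c)  [subst: {e:=(d -> a), a:=b} | 1 pending]
  -> identical, skip
step 5: unify (b -> c) ~ f  [subst: {e:=(d -> a), a:=b} | 0 pending]
  bind f := (b -> c)

Answer: a:=b e:=(d -> b) f:=(b -> c)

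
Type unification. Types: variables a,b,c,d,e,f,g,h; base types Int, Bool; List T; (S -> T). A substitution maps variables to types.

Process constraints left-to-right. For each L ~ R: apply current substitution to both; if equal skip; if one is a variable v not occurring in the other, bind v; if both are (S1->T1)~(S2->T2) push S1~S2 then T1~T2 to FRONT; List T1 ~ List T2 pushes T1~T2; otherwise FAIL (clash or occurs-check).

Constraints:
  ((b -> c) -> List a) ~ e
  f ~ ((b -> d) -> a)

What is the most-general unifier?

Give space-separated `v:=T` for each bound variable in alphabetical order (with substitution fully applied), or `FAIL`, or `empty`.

step 1: unify ((b -> c) -> List a) ~ e  [subst: {-} | 1 pending]
  bind e := ((b -> c) -> List a)
step 2: unify f ~ ((b -> d) -> a)  [subst: {e:=((b -> c) -> List a)} | 0 pending]
  bind f := ((b -> d) -> a)

Answer: e:=((b -> c) -> List a) f:=((b -> d) -> a)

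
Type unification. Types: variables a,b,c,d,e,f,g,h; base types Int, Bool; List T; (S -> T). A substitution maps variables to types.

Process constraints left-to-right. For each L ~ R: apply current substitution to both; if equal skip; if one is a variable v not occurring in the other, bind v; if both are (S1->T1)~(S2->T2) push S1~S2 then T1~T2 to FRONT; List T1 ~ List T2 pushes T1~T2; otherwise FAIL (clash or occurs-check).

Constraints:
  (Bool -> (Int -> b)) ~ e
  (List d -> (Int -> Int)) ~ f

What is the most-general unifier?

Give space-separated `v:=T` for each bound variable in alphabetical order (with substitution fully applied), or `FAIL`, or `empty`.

step 1: unify (Bool -> (Int -> b)) ~ e  [subst: {-} | 1 pending]
  bind e := (Bool -> (Int -> b))
step 2: unify (List d -> (Int -> Int)) ~ f  [subst: {e:=(Bool -> (Int -> b))} | 0 pending]
  bind f := (List d -> (Int -> Int))

Answer: e:=(Bool -> (Int -> b)) f:=(List d -> (Int -> Int))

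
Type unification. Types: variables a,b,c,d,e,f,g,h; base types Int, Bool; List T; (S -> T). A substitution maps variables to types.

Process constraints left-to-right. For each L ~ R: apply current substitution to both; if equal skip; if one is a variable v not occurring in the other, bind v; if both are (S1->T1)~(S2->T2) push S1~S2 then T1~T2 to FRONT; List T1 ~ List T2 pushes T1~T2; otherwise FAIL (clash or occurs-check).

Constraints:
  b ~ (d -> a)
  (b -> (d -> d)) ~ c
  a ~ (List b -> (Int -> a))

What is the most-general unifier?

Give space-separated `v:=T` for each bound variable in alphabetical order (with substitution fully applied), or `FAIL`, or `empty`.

Answer: FAIL

Derivation:
step 1: unify b ~ (d -> a)  [subst: {-} | 2 pending]
  bind b := (d -> a)
step 2: unify ((d -> a) -> (d -> d)) ~ c  [subst: {b:=(d -> a)} | 1 pending]
  bind c := ((d -> a) -> (d -> d))
step 3: unify a ~ (List (d -> a) -> (Int -> a))  [subst: {b:=(d -> a), c:=((d -> a) -> (d -> d))} | 0 pending]
  occurs-check fail: a in (List (d -> a) -> (Int -> a))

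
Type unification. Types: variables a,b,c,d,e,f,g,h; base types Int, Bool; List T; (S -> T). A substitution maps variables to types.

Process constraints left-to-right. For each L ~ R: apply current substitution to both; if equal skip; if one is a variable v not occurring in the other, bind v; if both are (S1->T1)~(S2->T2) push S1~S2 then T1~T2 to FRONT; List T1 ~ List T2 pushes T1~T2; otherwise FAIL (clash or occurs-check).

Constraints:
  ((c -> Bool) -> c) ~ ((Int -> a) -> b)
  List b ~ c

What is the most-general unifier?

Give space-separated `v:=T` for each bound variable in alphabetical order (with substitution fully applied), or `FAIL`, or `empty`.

Answer: FAIL

Derivation:
step 1: unify ((c -> Bool) -> c) ~ ((Int -> a) -> b)  [subst: {-} | 1 pending]
  -> decompose arrow: push (c -> Bool)~(Int -> a), c~b
step 2: unify (c -> Bool) ~ (Int -> a)  [subst: {-} | 2 pending]
  -> decompose arrow: push c~Int, Bool~a
step 3: unify c ~ Int  [subst: {-} | 3 pending]
  bind c := Int
step 4: unify Bool ~ a  [subst: {c:=Int} | 2 pending]
  bind a := Bool
step 5: unify Int ~ b  [subst: {c:=Int, a:=Bool} | 1 pending]
  bind b := Int
step 6: unify List Int ~ Int  [subst: {c:=Int, a:=Bool, b:=Int} | 0 pending]
  clash: List Int vs Int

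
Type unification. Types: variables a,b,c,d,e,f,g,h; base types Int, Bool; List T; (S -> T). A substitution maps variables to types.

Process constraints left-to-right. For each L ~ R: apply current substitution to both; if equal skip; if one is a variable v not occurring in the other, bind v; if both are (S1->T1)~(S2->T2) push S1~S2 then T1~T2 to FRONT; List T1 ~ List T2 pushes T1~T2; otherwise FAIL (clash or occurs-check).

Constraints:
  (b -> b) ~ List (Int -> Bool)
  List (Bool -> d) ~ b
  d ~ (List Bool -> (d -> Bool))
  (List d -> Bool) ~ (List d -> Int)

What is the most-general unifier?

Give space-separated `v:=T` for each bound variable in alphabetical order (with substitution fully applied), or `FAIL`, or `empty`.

Answer: FAIL

Derivation:
step 1: unify (b -> b) ~ List (Int -> Bool)  [subst: {-} | 3 pending]
  clash: (b -> b) vs List (Int -> Bool)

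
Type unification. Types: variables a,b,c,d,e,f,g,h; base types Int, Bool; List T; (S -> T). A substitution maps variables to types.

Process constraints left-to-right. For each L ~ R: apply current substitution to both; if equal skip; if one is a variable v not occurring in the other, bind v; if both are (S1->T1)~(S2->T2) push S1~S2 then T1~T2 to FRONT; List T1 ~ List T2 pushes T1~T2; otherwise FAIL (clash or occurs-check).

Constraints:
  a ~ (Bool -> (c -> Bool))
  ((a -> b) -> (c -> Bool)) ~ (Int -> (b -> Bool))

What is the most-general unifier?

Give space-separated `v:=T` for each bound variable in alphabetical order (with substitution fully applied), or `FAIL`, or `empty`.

step 1: unify a ~ (Bool -> (c -> Bool))  [subst: {-} | 1 pending]
  bind a := (Bool -> (c -> Bool))
step 2: unify (((Bool -> (c -> Bool)) -> b) -> (c -> Bool)) ~ (Int -> (b -> Bool))  [subst: {a:=(Bool -> (c -> Bool))} | 0 pending]
  -> decompose arrow: push ((Bool -> (c -> Bool)) -> b)~Int, (c -> Bool)~(b -> Bool)
step 3: unify ((Bool -> (c -> Bool)) -> b) ~ Int  [subst: {a:=(Bool -> (c -> Bool))} | 1 pending]
  clash: ((Bool -> (c -> Bool)) -> b) vs Int

Answer: FAIL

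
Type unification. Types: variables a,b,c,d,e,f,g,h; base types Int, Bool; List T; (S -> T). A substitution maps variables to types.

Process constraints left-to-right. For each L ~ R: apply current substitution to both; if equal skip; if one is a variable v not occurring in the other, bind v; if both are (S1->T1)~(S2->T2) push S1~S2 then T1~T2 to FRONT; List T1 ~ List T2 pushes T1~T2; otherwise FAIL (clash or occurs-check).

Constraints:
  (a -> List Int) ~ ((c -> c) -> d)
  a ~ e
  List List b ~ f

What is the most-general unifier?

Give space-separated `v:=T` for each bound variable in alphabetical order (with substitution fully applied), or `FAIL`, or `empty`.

step 1: unify (a -> List Int) ~ ((c -> c) -> d)  [subst: {-} | 2 pending]
  -> decompose arrow: push a~(c -> c), List Int~d
step 2: unify a ~ (c -> c)  [subst: {-} | 3 pending]
  bind a := (c -> c)
step 3: unify List Int ~ d  [subst: {a:=(c -> c)} | 2 pending]
  bind d := List Int
step 4: unify (c -> c) ~ e  [subst: {a:=(c -> c), d:=List Int} | 1 pending]
  bind e := (c -> c)
step 5: unify List List b ~ f  [subst: {a:=(c -> c), d:=List Int, e:=(c -> c)} | 0 pending]
  bind f := List List b

Answer: a:=(c -> c) d:=List Int e:=(c -> c) f:=List List b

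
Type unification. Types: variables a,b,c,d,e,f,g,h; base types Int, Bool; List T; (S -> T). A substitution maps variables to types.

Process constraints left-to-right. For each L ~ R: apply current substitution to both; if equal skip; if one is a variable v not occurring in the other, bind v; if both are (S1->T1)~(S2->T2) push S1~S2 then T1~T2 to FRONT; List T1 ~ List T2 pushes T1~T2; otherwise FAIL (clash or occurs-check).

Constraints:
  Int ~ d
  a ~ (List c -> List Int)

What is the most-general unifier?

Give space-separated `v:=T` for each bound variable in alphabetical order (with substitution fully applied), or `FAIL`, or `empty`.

Answer: a:=(List c -> List Int) d:=Int

Derivation:
step 1: unify Int ~ d  [subst: {-} | 1 pending]
  bind d := Int
step 2: unify a ~ (List c -> List Int)  [subst: {d:=Int} | 0 pending]
  bind a := (List c -> List Int)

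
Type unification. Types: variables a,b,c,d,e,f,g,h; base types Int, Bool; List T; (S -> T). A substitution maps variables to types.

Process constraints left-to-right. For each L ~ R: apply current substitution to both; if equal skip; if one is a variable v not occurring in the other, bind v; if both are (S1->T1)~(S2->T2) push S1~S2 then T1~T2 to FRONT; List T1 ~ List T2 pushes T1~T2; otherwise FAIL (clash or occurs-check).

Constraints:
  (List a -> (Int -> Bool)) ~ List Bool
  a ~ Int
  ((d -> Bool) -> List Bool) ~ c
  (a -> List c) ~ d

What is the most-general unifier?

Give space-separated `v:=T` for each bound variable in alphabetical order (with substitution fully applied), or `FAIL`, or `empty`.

Answer: FAIL

Derivation:
step 1: unify (List a -> (Int -> Bool)) ~ List Bool  [subst: {-} | 3 pending]
  clash: (List a -> (Int -> Bool)) vs List Bool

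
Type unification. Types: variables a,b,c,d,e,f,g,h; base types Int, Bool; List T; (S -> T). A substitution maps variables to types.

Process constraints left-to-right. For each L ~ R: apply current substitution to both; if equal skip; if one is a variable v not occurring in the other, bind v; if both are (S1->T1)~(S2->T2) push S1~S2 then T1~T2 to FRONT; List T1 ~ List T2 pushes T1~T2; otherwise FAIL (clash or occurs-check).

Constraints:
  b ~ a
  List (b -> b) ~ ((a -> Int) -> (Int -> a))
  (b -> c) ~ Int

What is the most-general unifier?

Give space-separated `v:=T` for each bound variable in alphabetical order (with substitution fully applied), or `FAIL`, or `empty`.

step 1: unify b ~ a  [subst: {-} | 2 pending]
  bind b := a
step 2: unify List (a -> a) ~ ((a -> Int) -> (Int -> a))  [subst: {b:=a} | 1 pending]
  clash: List (a -> a) vs ((a -> Int) -> (Int -> a))

Answer: FAIL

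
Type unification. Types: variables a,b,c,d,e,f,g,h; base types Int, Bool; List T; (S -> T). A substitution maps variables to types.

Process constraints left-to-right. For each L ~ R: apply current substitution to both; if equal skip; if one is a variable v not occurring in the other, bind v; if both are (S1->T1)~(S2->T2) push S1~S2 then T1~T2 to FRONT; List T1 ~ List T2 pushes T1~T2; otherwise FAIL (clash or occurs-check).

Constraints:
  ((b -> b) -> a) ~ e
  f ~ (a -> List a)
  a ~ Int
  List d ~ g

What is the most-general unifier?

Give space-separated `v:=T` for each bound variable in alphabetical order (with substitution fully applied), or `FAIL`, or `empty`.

Answer: a:=Int e:=((b -> b) -> Int) f:=(Int -> List Int) g:=List d

Derivation:
step 1: unify ((b -> b) -> a) ~ e  [subst: {-} | 3 pending]
  bind e := ((b -> b) -> a)
step 2: unify f ~ (a -> List a)  [subst: {e:=((b -> b) -> a)} | 2 pending]
  bind f := (a -> List a)
step 3: unify a ~ Int  [subst: {e:=((b -> b) -> a), f:=(a -> List a)} | 1 pending]
  bind a := Int
step 4: unify List d ~ g  [subst: {e:=((b -> b) -> a), f:=(a -> List a), a:=Int} | 0 pending]
  bind g := List d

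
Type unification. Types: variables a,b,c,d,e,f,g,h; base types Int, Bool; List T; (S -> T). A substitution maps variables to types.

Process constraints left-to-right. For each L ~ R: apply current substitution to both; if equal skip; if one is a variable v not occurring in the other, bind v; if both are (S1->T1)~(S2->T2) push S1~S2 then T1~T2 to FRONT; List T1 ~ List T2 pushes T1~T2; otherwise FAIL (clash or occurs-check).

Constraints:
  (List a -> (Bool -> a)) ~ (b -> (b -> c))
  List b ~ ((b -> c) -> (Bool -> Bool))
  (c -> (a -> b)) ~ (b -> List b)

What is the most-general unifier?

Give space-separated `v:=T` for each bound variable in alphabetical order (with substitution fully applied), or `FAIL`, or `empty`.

step 1: unify (List a -> (Bool -> a)) ~ (b -> (b -> c))  [subst: {-} | 2 pending]
  -> decompose arrow: push List a~b, (Bool -> a)~(b -> c)
step 2: unify List a ~ b  [subst: {-} | 3 pending]
  bind b := List a
step 3: unify (Bool -> a) ~ (List a -> c)  [subst: {b:=List a} | 2 pending]
  -> decompose arrow: push Bool~List a, a~c
step 4: unify Bool ~ List a  [subst: {b:=List a} | 3 pending]
  clash: Bool vs List a

Answer: FAIL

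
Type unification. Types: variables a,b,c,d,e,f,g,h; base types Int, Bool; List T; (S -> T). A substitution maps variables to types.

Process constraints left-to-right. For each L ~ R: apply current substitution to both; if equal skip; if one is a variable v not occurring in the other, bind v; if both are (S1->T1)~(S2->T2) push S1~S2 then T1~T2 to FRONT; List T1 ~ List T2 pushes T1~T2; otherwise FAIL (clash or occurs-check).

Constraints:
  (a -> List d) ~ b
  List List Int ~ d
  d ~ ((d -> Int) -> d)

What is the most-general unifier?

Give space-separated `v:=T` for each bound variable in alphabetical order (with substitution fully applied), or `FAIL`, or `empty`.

Answer: FAIL

Derivation:
step 1: unify (a -> List d) ~ b  [subst: {-} | 2 pending]
  bind b := (a -> List d)
step 2: unify List List Int ~ d  [subst: {b:=(a -> List d)} | 1 pending]
  bind d := List List Int
step 3: unify List List Int ~ ((List List Int -> Int) -> List List Int)  [subst: {b:=(a -> List d), d:=List List Int} | 0 pending]
  clash: List List Int vs ((List List Int -> Int) -> List List Int)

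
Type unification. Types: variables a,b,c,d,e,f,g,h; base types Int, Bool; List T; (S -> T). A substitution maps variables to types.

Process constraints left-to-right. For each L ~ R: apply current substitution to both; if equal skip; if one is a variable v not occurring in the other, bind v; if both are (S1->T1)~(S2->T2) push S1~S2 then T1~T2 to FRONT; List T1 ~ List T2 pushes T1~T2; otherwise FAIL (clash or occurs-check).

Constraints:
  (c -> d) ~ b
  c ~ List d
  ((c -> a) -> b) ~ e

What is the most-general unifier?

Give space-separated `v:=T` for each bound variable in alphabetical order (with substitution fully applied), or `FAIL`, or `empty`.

step 1: unify (c -> d) ~ b  [subst: {-} | 2 pending]
  bind b := (c -> d)
step 2: unify c ~ List d  [subst: {b:=(c -> d)} | 1 pending]
  bind c := List d
step 3: unify ((List d -> a) -> (List d -> d)) ~ e  [subst: {b:=(c -> d), c:=List d} | 0 pending]
  bind e := ((List d -> a) -> (List d -> d))

Answer: b:=(List d -> d) c:=List d e:=((List d -> a) -> (List d -> d))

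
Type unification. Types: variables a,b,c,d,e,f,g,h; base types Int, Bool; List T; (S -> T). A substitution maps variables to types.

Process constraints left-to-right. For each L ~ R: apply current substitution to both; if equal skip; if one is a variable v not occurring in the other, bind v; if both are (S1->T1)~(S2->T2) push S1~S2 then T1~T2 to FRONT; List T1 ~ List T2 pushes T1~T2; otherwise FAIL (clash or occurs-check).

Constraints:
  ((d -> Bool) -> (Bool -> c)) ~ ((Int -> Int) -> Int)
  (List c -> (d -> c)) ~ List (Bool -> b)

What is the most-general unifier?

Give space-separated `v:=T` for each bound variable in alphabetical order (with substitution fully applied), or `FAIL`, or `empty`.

step 1: unify ((d -> Bool) -> (Bool -> c)) ~ ((Int -> Int) -> Int)  [subst: {-} | 1 pending]
  -> decompose arrow: push (d -> Bool)~(Int -> Int), (Bool -> c)~Int
step 2: unify (d -> Bool) ~ (Int -> Int)  [subst: {-} | 2 pending]
  -> decompose arrow: push d~Int, Bool~Int
step 3: unify d ~ Int  [subst: {-} | 3 pending]
  bind d := Int
step 4: unify Bool ~ Int  [subst: {d:=Int} | 2 pending]
  clash: Bool vs Int

Answer: FAIL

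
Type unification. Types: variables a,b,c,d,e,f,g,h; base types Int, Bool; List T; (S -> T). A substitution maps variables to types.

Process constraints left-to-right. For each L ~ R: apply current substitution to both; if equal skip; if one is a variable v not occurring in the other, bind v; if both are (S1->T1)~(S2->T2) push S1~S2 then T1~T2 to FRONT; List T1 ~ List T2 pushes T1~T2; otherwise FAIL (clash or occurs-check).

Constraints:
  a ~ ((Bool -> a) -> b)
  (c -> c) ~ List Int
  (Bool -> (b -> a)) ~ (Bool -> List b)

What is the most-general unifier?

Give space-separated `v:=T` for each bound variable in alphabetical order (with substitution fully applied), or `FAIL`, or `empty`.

Answer: FAIL

Derivation:
step 1: unify a ~ ((Bool -> a) -> b)  [subst: {-} | 2 pending]
  occurs-check fail: a in ((Bool -> a) -> b)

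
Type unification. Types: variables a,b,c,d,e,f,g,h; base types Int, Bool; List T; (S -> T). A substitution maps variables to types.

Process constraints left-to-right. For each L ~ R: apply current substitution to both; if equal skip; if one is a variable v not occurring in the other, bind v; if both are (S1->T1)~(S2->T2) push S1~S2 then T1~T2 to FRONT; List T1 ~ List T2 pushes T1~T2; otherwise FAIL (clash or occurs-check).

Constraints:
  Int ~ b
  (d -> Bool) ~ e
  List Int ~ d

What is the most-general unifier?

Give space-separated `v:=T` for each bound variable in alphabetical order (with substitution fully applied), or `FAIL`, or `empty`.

Answer: b:=Int d:=List Int e:=(List Int -> Bool)

Derivation:
step 1: unify Int ~ b  [subst: {-} | 2 pending]
  bind b := Int
step 2: unify (d -> Bool) ~ e  [subst: {b:=Int} | 1 pending]
  bind e := (d -> Bool)
step 3: unify List Int ~ d  [subst: {b:=Int, e:=(d -> Bool)} | 0 pending]
  bind d := List Int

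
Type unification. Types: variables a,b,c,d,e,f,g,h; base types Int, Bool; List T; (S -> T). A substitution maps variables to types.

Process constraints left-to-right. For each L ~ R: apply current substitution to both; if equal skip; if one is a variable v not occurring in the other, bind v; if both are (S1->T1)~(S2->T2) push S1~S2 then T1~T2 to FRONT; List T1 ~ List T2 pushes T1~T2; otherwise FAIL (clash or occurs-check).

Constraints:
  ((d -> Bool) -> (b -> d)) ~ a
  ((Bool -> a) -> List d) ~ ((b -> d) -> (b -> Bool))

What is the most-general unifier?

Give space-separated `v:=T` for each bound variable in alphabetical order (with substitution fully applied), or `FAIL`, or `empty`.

Answer: FAIL

Derivation:
step 1: unify ((d -> Bool) -> (b -> d)) ~ a  [subst: {-} | 1 pending]
  bind a := ((d -> Bool) -> (b -> d))
step 2: unify ((Bool -> ((d -> Bool) -> (b -> d))) -> List d) ~ ((b -> d) -> (b -> Bool))  [subst: {a:=((d -> Bool) -> (b -> d))} | 0 pending]
  -> decompose arrow: push (Bool -> ((d -> Bool) -> (b -> d)))~(b -> d), List d~(b -> Bool)
step 3: unify (Bool -> ((d -> Bool) -> (b -> d))) ~ (b -> d)  [subst: {a:=((d -> Bool) -> (b -> d))} | 1 pending]
  -> decompose arrow: push Bool~b, ((d -> Bool) -> (b -> d))~d
step 4: unify Bool ~ b  [subst: {a:=((d -> Bool) -> (b -> d))} | 2 pending]
  bind b := Bool
step 5: unify ((d -> Bool) -> (Bool -> d)) ~ d  [subst: {a:=((d -> Bool) -> (b -> d)), b:=Bool} | 1 pending]
  occurs-check fail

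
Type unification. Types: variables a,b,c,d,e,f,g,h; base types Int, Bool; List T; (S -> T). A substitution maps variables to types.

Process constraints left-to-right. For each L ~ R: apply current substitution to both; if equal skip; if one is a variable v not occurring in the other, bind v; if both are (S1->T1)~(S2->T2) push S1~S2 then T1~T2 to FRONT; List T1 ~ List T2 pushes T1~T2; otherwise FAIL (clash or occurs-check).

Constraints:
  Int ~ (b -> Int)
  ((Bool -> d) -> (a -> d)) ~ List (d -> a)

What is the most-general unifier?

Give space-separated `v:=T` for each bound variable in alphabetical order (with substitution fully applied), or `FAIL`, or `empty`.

Answer: FAIL

Derivation:
step 1: unify Int ~ (b -> Int)  [subst: {-} | 1 pending]
  clash: Int vs (b -> Int)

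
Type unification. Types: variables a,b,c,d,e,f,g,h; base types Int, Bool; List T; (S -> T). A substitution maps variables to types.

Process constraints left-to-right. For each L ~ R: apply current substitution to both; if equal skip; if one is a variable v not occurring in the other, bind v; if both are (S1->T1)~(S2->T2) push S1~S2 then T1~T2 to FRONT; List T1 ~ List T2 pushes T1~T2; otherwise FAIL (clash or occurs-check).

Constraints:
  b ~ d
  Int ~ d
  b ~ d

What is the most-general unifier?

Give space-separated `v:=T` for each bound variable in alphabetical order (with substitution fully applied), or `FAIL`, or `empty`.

Answer: b:=Int d:=Int

Derivation:
step 1: unify b ~ d  [subst: {-} | 2 pending]
  bind b := d
step 2: unify Int ~ d  [subst: {b:=d} | 1 pending]
  bind d := Int
step 3: unify Int ~ Int  [subst: {b:=d, d:=Int} | 0 pending]
  -> identical, skip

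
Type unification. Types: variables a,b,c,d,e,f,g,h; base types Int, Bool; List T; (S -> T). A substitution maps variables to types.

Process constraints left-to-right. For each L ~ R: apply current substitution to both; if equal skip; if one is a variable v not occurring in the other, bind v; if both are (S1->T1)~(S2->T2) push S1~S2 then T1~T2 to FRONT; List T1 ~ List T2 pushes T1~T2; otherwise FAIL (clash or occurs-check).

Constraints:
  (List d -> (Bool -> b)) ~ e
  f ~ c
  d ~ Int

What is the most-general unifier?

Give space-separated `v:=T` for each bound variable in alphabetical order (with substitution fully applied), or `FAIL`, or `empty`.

Answer: d:=Int e:=(List Int -> (Bool -> b)) f:=c

Derivation:
step 1: unify (List d -> (Bool -> b)) ~ e  [subst: {-} | 2 pending]
  bind e := (List d -> (Bool -> b))
step 2: unify f ~ c  [subst: {e:=(List d -> (Bool -> b))} | 1 pending]
  bind f := c
step 3: unify d ~ Int  [subst: {e:=(List d -> (Bool -> b)), f:=c} | 0 pending]
  bind d := Int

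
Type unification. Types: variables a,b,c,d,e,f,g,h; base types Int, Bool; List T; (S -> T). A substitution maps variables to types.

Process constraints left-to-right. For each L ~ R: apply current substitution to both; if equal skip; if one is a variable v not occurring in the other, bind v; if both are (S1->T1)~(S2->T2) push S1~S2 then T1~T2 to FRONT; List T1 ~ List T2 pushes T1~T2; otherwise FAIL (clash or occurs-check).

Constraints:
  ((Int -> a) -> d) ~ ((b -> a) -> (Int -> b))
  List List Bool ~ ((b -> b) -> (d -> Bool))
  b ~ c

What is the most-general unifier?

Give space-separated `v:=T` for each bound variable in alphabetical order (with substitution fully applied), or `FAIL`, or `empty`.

step 1: unify ((Int -> a) -> d) ~ ((b -> a) -> (Int -> b))  [subst: {-} | 2 pending]
  -> decompose arrow: push (Int -> a)~(b -> a), d~(Int -> b)
step 2: unify (Int -> a) ~ (b -> a)  [subst: {-} | 3 pending]
  -> decompose arrow: push Int~b, a~a
step 3: unify Int ~ b  [subst: {-} | 4 pending]
  bind b := Int
step 4: unify a ~ a  [subst: {b:=Int} | 3 pending]
  -> identical, skip
step 5: unify d ~ (Int -> Int)  [subst: {b:=Int} | 2 pending]
  bind d := (Int -> Int)
step 6: unify List List Bool ~ ((Int -> Int) -> ((Int -> Int) -> Bool))  [subst: {b:=Int, d:=(Int -> Int)} | 1 pending]
  clash: List List Bool vs ((Int -> Int) -> ((Int -> Int) -> Bool))

Answer: FAIL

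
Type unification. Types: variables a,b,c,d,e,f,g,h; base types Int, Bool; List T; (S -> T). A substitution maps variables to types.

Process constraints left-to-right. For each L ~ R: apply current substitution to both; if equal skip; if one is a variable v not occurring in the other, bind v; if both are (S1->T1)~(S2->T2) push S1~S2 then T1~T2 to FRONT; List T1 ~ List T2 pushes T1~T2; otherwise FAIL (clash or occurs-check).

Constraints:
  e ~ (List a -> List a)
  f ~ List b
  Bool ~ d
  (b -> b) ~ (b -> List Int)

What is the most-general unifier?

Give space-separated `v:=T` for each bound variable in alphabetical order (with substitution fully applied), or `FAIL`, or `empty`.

Answer: b:=List Int d:=Bool e:=(List a -> List a) f:=List List Int

Derivation:
step 1: unify e ~ (List a -> List a)  [subst: {-} | 3 pending]
  bind e := (List a -> List a)
step 2: unify f ~ List b  [subst: {e:=(List a -> List a)} | 2 pending]
  bind f := List b
step 3: unify Bool ~ d  [subst: {e:=(List a -> List a), f:=List b} | 1 pending]
  bind d := Bool
step 4: unify (b -> b) ~ (b -> List Int)  [subst: {e:=(List a -> List a), f:=List b, d:=Bool} | 0 pending]
  -> decompose arrow: push b~b, b~List Int
step 5: unify b ~ b  [subst: {e:=(List a -> List a), f:=List b, d:=Bool} | 1 pending]
  -> identical, skip
step 6: unify b ~ List Int  [subst: {e:=(List a -> List a), f:=List b, d:=Bool} | 0 pending]
  bind b := List Int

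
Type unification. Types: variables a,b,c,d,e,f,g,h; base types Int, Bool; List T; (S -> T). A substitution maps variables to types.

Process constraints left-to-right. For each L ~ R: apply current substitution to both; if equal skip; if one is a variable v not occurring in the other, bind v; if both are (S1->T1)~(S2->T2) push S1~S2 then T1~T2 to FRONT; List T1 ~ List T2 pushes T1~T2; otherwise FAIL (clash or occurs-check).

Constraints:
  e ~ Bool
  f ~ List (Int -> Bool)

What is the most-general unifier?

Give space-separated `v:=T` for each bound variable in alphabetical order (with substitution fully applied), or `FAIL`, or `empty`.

Answer: e:=Bool f:=List (Int -> Bool)

Derivation:
step 1: unify e ~ Bool  [subst: {-} | 1 pending]
  bind e := Bool
step 2: unify f ~ List (Int -> Bool)  [subst: {e:=Bool} | 0 pending]
  bind f := List (Int -> Bool)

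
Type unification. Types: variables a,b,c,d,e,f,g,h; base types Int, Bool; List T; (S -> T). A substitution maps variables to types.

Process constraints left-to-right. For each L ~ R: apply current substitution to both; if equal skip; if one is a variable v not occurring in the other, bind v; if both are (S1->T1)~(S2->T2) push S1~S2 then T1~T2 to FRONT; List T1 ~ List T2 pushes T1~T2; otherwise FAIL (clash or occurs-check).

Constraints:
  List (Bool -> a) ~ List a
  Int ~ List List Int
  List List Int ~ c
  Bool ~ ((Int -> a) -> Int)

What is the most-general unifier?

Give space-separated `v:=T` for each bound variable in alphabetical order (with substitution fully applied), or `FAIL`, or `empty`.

step 1: unify List (Bool -> a) ~ List a  [subst: {-} | 3 pending]
  -> decompose List: push (Bool -> a)~a
step 2: unify (Bool -> a) ~ a  [subst: {-} | 3 pending]
  occurs-check fail

Answer: FAIL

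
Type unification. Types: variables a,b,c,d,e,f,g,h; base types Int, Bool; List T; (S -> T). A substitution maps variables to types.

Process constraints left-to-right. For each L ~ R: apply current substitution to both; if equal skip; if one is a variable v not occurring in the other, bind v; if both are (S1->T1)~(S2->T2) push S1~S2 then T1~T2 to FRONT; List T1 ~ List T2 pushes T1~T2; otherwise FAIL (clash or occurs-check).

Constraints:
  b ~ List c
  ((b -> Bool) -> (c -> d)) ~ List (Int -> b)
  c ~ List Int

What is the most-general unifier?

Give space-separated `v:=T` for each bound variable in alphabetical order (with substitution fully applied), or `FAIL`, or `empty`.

step 1: unify b ~ List c  [subst: {-} | 2 pending]
  bind b := List c
step 2: unify ((List c -> Bool) -> (c -> d)) ~ List (Int -> List c)  [subst: {b:=List c} | 1 pending]
  clash: ((List c -> Bool) -> (c -> d)) vs List (Int -> List c)

Answer: FAIL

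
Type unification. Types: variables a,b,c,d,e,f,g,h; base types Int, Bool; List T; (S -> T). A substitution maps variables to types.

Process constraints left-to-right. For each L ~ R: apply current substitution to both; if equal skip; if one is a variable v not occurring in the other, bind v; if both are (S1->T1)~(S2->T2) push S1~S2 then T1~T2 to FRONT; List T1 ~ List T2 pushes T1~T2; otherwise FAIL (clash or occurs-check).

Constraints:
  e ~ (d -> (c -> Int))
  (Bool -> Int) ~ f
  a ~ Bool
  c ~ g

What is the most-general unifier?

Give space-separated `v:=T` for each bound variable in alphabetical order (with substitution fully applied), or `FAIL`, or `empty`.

step 1: unify e ~ (d -> (c -> Int))  [subst: {-} | 3 pending]
  bind e := (d -> (c -> Int))
step 2: unify (Bool -> Int) ~ f  [subst: {e:=(d -> (c -> Int))} | 2 pending]
  bind f := (Bool -> Int)
step 3: unify a ~ Bool  [subst: {e:=(d -> (c -> Int)), f:=(Bool -> Int)} | 1 pending]
  bind a := Bool
step 4: unify c ~ g  [subst: {e:=(d -> (c -> Int)), f:=(Bool -> Int), a:=Bool} | 0 pending]
  bind c := g

Answer: a:=Bool c:=g e:=(d -> (g -> Int)) f:=(Bool -> Int)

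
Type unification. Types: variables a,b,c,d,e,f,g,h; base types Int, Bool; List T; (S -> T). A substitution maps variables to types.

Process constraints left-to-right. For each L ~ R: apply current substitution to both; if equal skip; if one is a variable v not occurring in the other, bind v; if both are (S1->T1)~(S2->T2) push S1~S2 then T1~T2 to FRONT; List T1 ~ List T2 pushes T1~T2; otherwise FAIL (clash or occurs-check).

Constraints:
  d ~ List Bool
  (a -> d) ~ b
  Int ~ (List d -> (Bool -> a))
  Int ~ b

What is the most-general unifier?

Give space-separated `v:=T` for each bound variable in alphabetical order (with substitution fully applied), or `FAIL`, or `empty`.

Answer: FAIL

Derivation:
step 1: unify d ~ List Bool  [subst: {-} | 3 pending]
  bind d := List Bool
step 2: unify (a -> List Bool) ~ b  [subst: {d:=List Bool} | 2 pending]
  bind b := (a -> List Bool)
step 3: unify Int ~ (List List Bool -> (Bool -> a))  [subst: {d:=List Bool, b:=(a -> List Bool)} | 1 pending]
  clash: Int vs (List List Bool -> (Bool -> a))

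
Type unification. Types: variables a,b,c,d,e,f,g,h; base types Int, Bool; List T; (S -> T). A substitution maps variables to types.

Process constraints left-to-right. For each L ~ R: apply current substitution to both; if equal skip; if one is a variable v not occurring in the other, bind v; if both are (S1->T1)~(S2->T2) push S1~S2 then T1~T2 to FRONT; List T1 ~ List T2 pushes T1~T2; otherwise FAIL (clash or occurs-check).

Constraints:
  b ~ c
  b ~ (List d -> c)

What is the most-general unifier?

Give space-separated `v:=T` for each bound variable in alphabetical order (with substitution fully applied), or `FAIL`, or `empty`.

Answer: FAIL

Derivation:
step 1: unify b ~ c  [subst: {-} | 1 pending]
  bind b := c
step 2: unify c ~ (List d -> c)  [subst: {b:=c} | 0 pending]
  occurs-check fail: c in (List d -> c)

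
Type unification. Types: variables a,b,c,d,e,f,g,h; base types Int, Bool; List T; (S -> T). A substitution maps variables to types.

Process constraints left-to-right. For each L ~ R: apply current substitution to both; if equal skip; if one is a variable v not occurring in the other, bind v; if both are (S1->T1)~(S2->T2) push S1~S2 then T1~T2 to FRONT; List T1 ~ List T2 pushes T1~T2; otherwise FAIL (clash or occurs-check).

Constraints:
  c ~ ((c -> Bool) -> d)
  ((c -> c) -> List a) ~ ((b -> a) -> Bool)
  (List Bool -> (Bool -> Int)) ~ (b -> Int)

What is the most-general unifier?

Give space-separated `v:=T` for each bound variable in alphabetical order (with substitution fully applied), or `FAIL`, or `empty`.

step 1: unify c ~ ((c -> Bool) -> d)  [subst: {-} | 2 pending]
  occurs-check fail: c in ((c -> Bool) -> d)

Answer: FAIL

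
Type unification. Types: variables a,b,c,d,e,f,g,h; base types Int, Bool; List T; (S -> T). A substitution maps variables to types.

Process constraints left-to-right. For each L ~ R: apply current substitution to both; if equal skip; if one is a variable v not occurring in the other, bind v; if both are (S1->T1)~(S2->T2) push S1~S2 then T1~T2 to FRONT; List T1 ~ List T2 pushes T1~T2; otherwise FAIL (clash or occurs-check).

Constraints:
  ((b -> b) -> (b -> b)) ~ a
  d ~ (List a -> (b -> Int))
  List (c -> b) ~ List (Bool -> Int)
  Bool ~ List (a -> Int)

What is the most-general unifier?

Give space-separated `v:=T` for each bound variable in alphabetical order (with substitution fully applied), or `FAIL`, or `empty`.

step 1: unify ((b -> b) -> (b -> b)) ~ a  [subst: {-} | 3 pending]
  bind a := ((b -> b) -> (b -> b))
step 2: unify d ~ (List ((b -> b) -> (b -> b)) -> (b -> Int))  [subst: {a:=((b -> b) -> (b -> b))} | 2 pending]
  bind d := (List ((b -> b) -> (b -> b)) -> (b -> Int))
step 3: unify List (c -> b) ~ List (Bool -> Int)  [subst: {a:=((b -> b) -> (b -> b)), d:=(List ((b -> b) -> (b -> b)) -> (b -> Int))} | 1 pending]
  -> decompose List: push (c -> b)~(Bool -> Int)
step 4: unify (c -> b) ~ (Bool -> Int)  [subst: {a:=((b -> b) -> (b -> b)), d:=(List ((b -> b) -> (b -> b)) -> (b -> Int))} | 1 pending]
  -> decompose arrow: push c~Bool, b~Int
step 5: unify c ~ Bool  [subst: {a:=((b -> b) -> (b -> b)), d:=(List ((b -> b) -> (b -> b)) -> (b -> Int))} | 2 pending]
  bind c := Bool
step 6: unify b ~ Int  [subst: {a:=((b -> b) -> (b -> b)), d:=(List ((b -> b) -> (b -> b)) -> (b -> Int)), c:=Bool} | 1 pending]
  bind b := Int
step 7: unify Bool ~ List (((Int -> Int) -> (Int -> Int)) -> Int)  [subst: {a:=((b -> b) -> (b -> b)), d:=(List ((b -> b) -> (b -> b)) -> (b -> Int)), c:=Bool, b:=Int} | 0 pending]
  clash: Bool vs List (((Int -> Int) -> (Int -> Int)) -> Int)

Answer: FAIL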